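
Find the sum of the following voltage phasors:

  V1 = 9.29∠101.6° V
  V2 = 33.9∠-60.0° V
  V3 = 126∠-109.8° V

Step 1 — Convert each phasor to rectangular form:
  V1 = 9.29·(cos(101.6°) + j·sin(101.6°)) = -1.868 + j9.1 V
  V2 = 33.9·(cos(-60.0°) + j·sin(-60.0°)) = 16.95 - j29.36 V
  V3 = 126·(cos(-109.8°) + j·sin(-109.8°)) = -42.68 - j118.6 V
Step 2 — Sum components: V_total = -27.6 - j138.8 V.
Step 3 — Convert to polar: |V_total| = 141.5 V, ∠V_total = -101.2°.

V_total = 141.5∠-101.2° V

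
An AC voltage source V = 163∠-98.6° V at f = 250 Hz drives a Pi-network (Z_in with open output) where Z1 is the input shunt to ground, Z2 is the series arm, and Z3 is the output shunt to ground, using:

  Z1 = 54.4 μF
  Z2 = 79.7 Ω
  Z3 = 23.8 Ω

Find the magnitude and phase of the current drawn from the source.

Step 1 — Angular frequency: ω = 2π·f = 2π·250 = 1571 rad/s.
Step 2 — Component impedances:
  Z1: Z = 1/(jωC) = -j/(ω·C) = 0 - j11.7 Ω
  Z2: Z = R = 79.7 Ω
  Z3: Z = R = 23.8 Ω
Step 3 — With open output, the series arm Z2 and the output shunt Z3 appear in series to ground: Z2 + Z3 = 103.5 Ω.
Step 4 — Parallel with input shunt Z1: Z_in = Z1 || (Z2 + Z3) = 1.306 - j11.55 Ω = 11.63∠-83.5° Ω.
Step 5 — Source phasor: V = 163∠-98.6° V = -24.37 - j161.2 V.
Step 6 — Ohm's law: I = V / Z_total = (-24.37 - j161.2) / (1.306 - j11.55) = 13.54 - j3.64 A.
Step 7 — Convert to polar: |I| = 14.02 A, ∠I = -15.1°.

I = 14.02∠-15.1° A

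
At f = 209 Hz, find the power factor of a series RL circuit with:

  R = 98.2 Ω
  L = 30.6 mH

Step 1 — Angular frequency: ω = 2π·f = 2π·209 = 1313 rad/s.
Step 2 — Component impedances:
  R: Z = R = 98.2 Ω
  L: Z = jωL = j·1313·0.0306 = 0 + j40.18 Ω
Step 3 — Series combination: Z_total = R + L = 98.2 + j40.18 Ω = 106.1∠22.3° Ω.
Step 4 — Power factor: PF = cos(φ) = Re(Z)/|Z| = 98.2/106.1 = 0.9255.
Step 5 — Type: Im(Z) = 40.18 ⇒ lagging (phase φ = 22.3°).

PF = 0.9255 (lagging, φ = 22.3°)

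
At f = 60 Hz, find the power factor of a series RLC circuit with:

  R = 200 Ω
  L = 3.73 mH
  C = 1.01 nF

Step 1 — Angular frequency: ω = 2π·f = 2π·60 = 377 rad/s.
Step 2 — Component impedances:
  R: Z = R = 200 Ω
  L: Z = jωL = j·377·0.00373 = 0 + j1.406 Ω
  C: Z = 1/(jωC) = -j/(ω·C) = 0 - j2.626e+06 Ω
Step 3 — Series combination: Z_total = R + L + C = 200 - j2.626e+06 Ω = 2.626e+06∠-90.0° Ω.
Step 4 — Power factor: PF = cos(φ) = Re(Z)/|Z| = 200/2.6263e+06 = 7.615e-05.
Step 5 — Type: Im(Z) = -2.626e+06 ⇒ leading (phase φ = -90.0°).

PF = 7.615e-05 (leading, φ = -90.0°)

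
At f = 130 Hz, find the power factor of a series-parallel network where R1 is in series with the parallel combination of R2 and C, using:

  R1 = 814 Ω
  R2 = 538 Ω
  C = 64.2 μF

Step 1 — Angular frequency: ω = 2π·f = 2π·130 = 816.8 rad/s.
Step 2 — Component impedances:
  R1: Z = R = 814 Ω
  R2: Z = R = 538 Ω
  C: Z = 1/(jωC) = -j/(ω·C) = 0 - j19.07 Ω
Step 3 — Parallel branch: R2 || C = 1/(1/R2 + 1/C) = 0.6751 - j19.05 Ω.
Step 4 — Series with R1: Z_total = R1 + (R2 || C) = 814.7 - j19.05 Ω = 814.9∠-1.3° Ω.
Step 5 — Power factor: PF = cos(φ) = Re(Z)/|Z| = 814.68/814.9 = 0.9997.
Step 6 — Type: Im(Z) = -19.05 ⇒ leading (phase φ = -1.3°).

PF = 0.9997 (leading, φ = -1.3°)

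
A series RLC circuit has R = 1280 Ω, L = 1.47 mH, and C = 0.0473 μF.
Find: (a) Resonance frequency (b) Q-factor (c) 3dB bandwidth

Step 1 — Resonance: ω₀ = 1/√(LC) = 1/√(0.00147·4.73e-08) = 1.199e+05 rad/s.
Step 2 — f₀ = ω₀/(2π) = 1.909e+04 Hz.
Step 3 — Series Q: Q = ω₀L/R = 1.199e+05·0.00147/1280 = 0.1377.
Step 4 — Bandwidth: Δω = ω₀/Q = 8.707e+05 rad/s; BW = Δω/(2π) = 1.386e+05 Hz.

(a) f₀ = 1.909e+04 Hz  (b) Q = 0.1377  (c) BW = 1.386e+05 Hz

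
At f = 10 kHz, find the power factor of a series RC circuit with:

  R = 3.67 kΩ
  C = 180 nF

Step 1 — Angular frequency: ω = 2π·f = 2π·1e+04 = 6.283e+04 rad/s.
Step 2 — Component impedances:
  R: Z = R = 3670 Ω
  C: Z = 1/(jωC) = -j/(ω·C) = 0 - j88.42 Ω
Step 3 — Series combination: Z_total = R + C = 3670 - j88.42 Ω = 3671∠-1.4° Ω.
Step 4 — Power factor: PF = cos(φ) = Re(Z)/|Z| = 3670/3671 = 0.9997.
Step 5 — Type: Im(Z) = -88.42 ⇒ leading (phase φ = -1.4°).

PF = 0.9997 (leading, φ = -1.4°)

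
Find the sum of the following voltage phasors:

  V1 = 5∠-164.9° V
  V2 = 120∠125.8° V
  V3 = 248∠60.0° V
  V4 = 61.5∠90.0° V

Step 1 — Convert each phasor to rectangular form:
  V1 = 5·(cos(-164.9°) + j·sin(-164.9°)) = -4.827 - j1.303 V
  V2 = 120·(cos(125.8°) + j·sin(125.8°)) = -70.19 + j97.33 V
  V3 = 248·(cos(60.0°) + j·sin(60.0°)) = 124 + j214.8 V
  V4 = 61.5·(cos(90.0°) + j·sin(90.0°)) = 0 + j61.5 V
Step 2 — Sum components: V_total = 48.98 + j372.3 V.
Step 3 — Convert to polar: |V_total| = 375.5 V, ∠V_total = 82.5°.

V_total = 375.5∠82.5° V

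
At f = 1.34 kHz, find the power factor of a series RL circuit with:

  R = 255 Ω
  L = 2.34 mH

Step 1 — Angular frequency: ω = 2π·f = 2π·1340 = 8419 rad/s.
Step 2 — Component impedances:
  R: Z = R = 255 Ω
  L: Z = jωL = j·8419·0.00234 = 0 + j19.7 Ω
Step 3 — Series combination: Z_total = R + L = 255 + j19.7 Ω = 255.8∠4.4° Ω.
Step 4 — Power factor: PF = cos(φ) = Re(Z)/|Z| = 255/255.76 = 0.997.
Step 5 — Type: Im(Z) = 19.7 ⇒ lagging (phase φ = 4.4°).

PF = 0.997 (lagging, φ = 4.4°)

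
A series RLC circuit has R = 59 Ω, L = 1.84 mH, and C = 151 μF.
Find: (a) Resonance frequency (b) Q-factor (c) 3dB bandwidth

Step 1 — Resonance condition Im(Z)=0 gives ω₀ = 1/√(LC).
Step 2 — ω₀ = 1/√(0.00184·0.000151) = 1897 rad/s.
Step 3 — f₀ = ω₀/(2π) = 301.9 Hz.
Step 4 — Series Q: Q = ω₀L/R = 1897·0.00184/59 = 0.05917.
Step 5 — 3dB bandwidth: Δω = ω₀/Q = 3.207e+04 rad/s; BW = Δω/(2π) = 5103 Hz.

(a) f₀ = 301.9 Hz  (b) Q = 0.05917  (c) BW = 5103 Hz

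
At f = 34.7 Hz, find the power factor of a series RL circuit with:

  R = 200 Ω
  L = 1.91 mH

Step 1 — Angular frequency: ω = 2π·f = 2π·34.7 = 218 rad/s.
Step 2 — Component impedances:
  R: Z = R = 200 Ω
  L: Z = jωL = j·218·0.00191 = 0 + j0.4164 Ω
Step 3 — Series combination: Z_total = R + L = 200 + j0.4164 Ω = 200∠0.1° Ω.
Step 4 — Power factor: PF = cos(φ) = Re(Z)/|Z| = 200/200 = 1.
Step 5 — Type: Im(Z) = 0.4164 ⇒ lagging (phase φ = 0.1°).

PF = 1 (lagging, φ = 0.1°)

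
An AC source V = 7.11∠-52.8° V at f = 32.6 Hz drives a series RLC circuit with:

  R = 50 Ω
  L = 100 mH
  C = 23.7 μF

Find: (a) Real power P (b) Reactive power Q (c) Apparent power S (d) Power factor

Step 1 — Angular frequency: ω = 2π·f = 2π·32.6 = 204.8 rad/s.
Step 2 — Component impedances:
  R: Z = R = 50 Ω
  L: Z = jωL = j·204.8·0.1 = 0 + j20.48 Ω
  C: Z = 1/(jωC) = -j/(ω·C) = 0 - j206 Ω
Step 3 — Series combination: Z_total = R + L + C = 50 - j185.5 Ω = 192.1∠-74.9° Ω.
Step 4 — Source phasor: V = 7.11∠-52.8° V = 4.299 - j5.663 V.
Step 5 — Current: I = V / Z = 0.03428 + j0.01393 A = 0.03701∠22.1° A.
Step 6 — Complex power: S = V·I* = 0.06847 - j0.254 VA.
Step 7 — Real power: P = Re(S) = 0.06847 W.
Step 8 — Reactive power: Q = Im(S) = -0.254 VAR.
Step 9 — Apparent power: |S| = 0.2631 VA.
Step 10 — Power factor: PF = P/|S| = 0.2602 (leading).

(a) P = 0.06847 W  (b) Q = -0.254 VAR  (c) S = 0.2631 VA  (d) PF = 0.2602 (leading)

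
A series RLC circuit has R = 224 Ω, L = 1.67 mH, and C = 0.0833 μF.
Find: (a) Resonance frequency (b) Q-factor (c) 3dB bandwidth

Step 1 — Resonance condition Im(Z)=0 gives ω₀ = 1/√(LC).
Step 2 — ω₀ = 1/√(0.00167·8.33e-08) = 8.479e+04 rad/s.
Step 3 — f₀ = ω₀/(2π) = 1.349e+04 Hz.
Step 4 — Series Q: Q = ω₀L/R = 8.479e+04·0.00167/224 = 0.6321.
Step 5 — 3dB bandwidth: Δω = ω₀/Q = 1.341e+05 rad/s; BW = Δω/(2π) = 2.135e+04 Hz.

(a) f₀ = 1.349e+04 Hz  (b) Q = 0.6321  (c) BW = 2.135e+04 Hz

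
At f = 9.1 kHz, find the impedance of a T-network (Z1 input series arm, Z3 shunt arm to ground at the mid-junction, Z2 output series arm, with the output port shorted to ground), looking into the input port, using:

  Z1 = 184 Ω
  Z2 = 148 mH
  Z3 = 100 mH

Step 1 — Angular frequency: ω = 2π·f = 2π·9100 = 5.718e+04 rad/s.
Step 2 — Component impedances:
  Z1: Z = R = 184 Ω
  Z2: Z = jωL = j·5.718e+04·0.148 = 0 + j8462 Ω
  Z3: Z = jωL = j·5.718e+04·0.1 = 0 + j5718 Ω
Step 3 — With the output port shorted to ground, the output series arm Z2 runs from the junction to ground; the shunt arm Z3 also runs from the junction to ground. They appear in parallel: Z3 || Z2 = 0 + j3412 Ω.
Step 4 — Series with input arm Z1: Z_in = Z1 + (Z3 || Z2) = 184 + j3412 Ω = 3417∠86.9° Ω.

Z = 184 + j3412 Ω = 3417∠86.9° Ω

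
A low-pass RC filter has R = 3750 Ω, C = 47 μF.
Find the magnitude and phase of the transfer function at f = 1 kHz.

Step 1 — Angular frequency: ω = 2π·1000 = 6283 rad/s.
Step 2 — Transfer function: H(jω) = 1/(1 + jωRC).
Step 3 — Denominator: 1 + jωRC = 1 + j·6283·3750·4.7e-05 = 1 + j1107.
Step 4 — H = 8.154e-07 - j0.000903.
Step 5 — Magnitude: |H| = 0.000903 (-60.9 dB); phase: φ = -89.9°.

|H| = 0.000903 (-60.9 dB), φ = -89.9°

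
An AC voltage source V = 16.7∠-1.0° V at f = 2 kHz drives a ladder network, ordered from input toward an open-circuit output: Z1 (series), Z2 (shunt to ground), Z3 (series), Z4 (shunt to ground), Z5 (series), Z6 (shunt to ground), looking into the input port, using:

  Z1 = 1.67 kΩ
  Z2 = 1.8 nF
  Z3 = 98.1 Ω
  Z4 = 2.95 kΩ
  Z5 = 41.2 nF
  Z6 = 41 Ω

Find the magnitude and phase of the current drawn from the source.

Step 1 — Angular frequency: ω = 2π·f = 2π·2000 = 1.257e+04 rad/s.
Step 2 — Component impedances:
  Z1: Z = R = 1670 Ω
  Z2: Z = 1/(jωC) = -j/(ω·C) = 0 - j4.421e+04 Ω
  Z3: Z = R = 98.1 Ω
  Z4: Z = R = 2950 Ω
  Z5: Z = 1/(jωC) = -j/(ω·C) = 0 - j1931 Ω
  Z6: Z = R = 41 Ω
Step 3 — Ladder network (open output): work backward from the far end, alternating series and parallel combinations. Z_in = 2607 - j1308 Ω = 2917∠-26.6° Ω.
Step 4 — Source phasor: V = 16.7∠-1.0° V = 16.7 - j0.2915 V.
Step 5 — Ohm's law: I = V / Z_total = (16.7 - j0.2915) / (2607 - j1308) = 0.005162 + j0.002477 A.
Step 6 — Convert to polar: |I| = 0.005725 A, ∠I = 25.6°.

I = 0.005725∠25.6° A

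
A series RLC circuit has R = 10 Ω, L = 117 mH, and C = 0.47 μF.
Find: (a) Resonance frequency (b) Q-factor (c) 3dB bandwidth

Step 1 — Resonance: ω₀ = 1/√(LC) = 1/√(0.117·4.7e-07) = 4264 rad/s.
Step 2 — f₀ = ω₀/(2π) = 678.7 Hz.
Step 3 — Series Q: Q = ω₀L/R = 4264·0.117/10 = 49.89.
Step 4 — Bandwidth: Δω = ω₀/Q = 85.47 rad/s; BW = Δω/(2π) = 13.6 Hz.

(a) f₀ = 678.7 Hz  (b) Q = 49.89  (c) BW = 13.6 Hz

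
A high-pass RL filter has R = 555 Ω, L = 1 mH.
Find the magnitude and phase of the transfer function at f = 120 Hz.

Step 1 — Angular frequency: ω = 2π·120 = 754 rad/s.
Step 2 — Transfer function: H(jω) = jωL/(R + jωL).
Step 3 — Numerator jωL = j·0.754; denominator R + jωL = 555 + j0.754.
Step 4 — H = 1.846e-06 + j0.001359.
Step 5 — Magnitude: |H| = 0.001359 (-57.3 dB); phase: φ = 89.9°.

|H| = 0.001359 (-57.3 dB), φ = 89.9°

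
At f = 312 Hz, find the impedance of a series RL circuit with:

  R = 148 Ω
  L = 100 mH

Step 1 — Angular frequency: ω = 2π·f = 2π·312 = 1960 rad/s.
Step 2 — Component impedances:
  R: Z = R = 148 Ω
  L: Z = jωL = j·1960·0.1 = 0 + j196 Ω
Step 3 — Series combination: Z_total = R + L = 148 + j196 Ω = 245.6∠52.9° Ω.

Z = 148 + j196 Ω = 245.6∠52.9° Ω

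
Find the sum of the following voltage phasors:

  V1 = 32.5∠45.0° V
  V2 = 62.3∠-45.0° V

Step 1 — Convert each phasor to rectangular form:
  V1 = 32.5·(cos(45.0°) + j·sin(45.0°)) = 22.98 + j22.98 V
  V2 = 62.3·(cos(-45.0°) + j·sin(-45.0°)) = 44.05 - j44.05 V
Step 2 — Sum components: V_total = 67.03 - j21.07 V.
Step 3 — Convert to polar: |V_total| = 70.27 V, ∠V_total = -17.5°.

V_total = 70.27∠-17.5° V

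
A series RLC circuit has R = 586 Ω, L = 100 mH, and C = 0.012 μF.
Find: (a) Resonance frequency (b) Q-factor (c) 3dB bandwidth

Step 1 — Resonance: ω₀ = 1/√(LC) = 1/√(0.1·1.2e-08) = 2.887e+04 rad/s.
Step 2 — f₀ = ω₀/(2π) = 4594 Hz.
Step 3 — Series Q: Q = ω₀L/R = 2.887e+04·0.1/586 = 4.926.
Step 4 — Bandwidth: Δω = ω₀/Q = 5860 rad/s; BW = Δω/(2π) = 932.6 Hz.

(a) f₀ = 4594 Hz  (b) Q = 4.926  (c) BW = 932.6 Hz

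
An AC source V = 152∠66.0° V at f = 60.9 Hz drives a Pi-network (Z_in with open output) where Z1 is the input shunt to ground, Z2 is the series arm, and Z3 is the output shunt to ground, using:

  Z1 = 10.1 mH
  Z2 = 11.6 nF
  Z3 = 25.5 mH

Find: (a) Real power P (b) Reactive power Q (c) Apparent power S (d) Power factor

Step 1 — Angular frequency: ω = 2π·f = 2π·60.9 = 382.6 rad/s.
Step 2 — Component impedances:
  Z1: Z = jωL = j·382.6·0.0101 = 0 + j3.865 Ω
  Z2: Z = 1/(jωC) = -j/(ω·C) = 0 - j2.253e+05 Ω
  Z3: Z = jωL = j·382.6·0.0255 = 0 + j9.757 Ω
Step 3 — With open output, the series arm Z2 and the output shunt Z3 appear in series to ground: Z2 + Z3 = 0 - j2.253e+05 Ω.
Step 4 — Parallel with input shunt Z1: Z_in = Z1 || (Z2 + Z3) = 0 + j3.865 Ω = 3.865∠90.0° Ω.
Step 5 — Source phasor: V = 152∠66.0° V = 61.82 + j138.9 V.
Step 6 — Current: I = V / Z = 35.93 - j16 A = 39.33∠-24.0° A.
Step 7 — Complex power: S = V·I* = 0 + j5978 VA.
Step 8 — Real power: P = Re(S) = 0 W.
Step 9 — Reactive power: Q = Im(S) = 5978 VAR.
Step 10 — Apparent power: |S| = 5978 VA.
Step 11 — Power factor: PF = P/|S| = 0 (lagging).

(a) P = 0 W  (b) Q = 5978 VAR  (c) S = 5978 VA  (d) PF = 0 (lagging)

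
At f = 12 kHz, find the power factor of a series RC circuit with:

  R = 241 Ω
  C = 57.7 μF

Step 1 — Angular frequency: ω = 2π·f = 2π·1.2e+04 = 7.54e+04 rad/s.
Step 2 — Component impedances:
  R: Z = R = 241 Ω
  C: Z = 1/(jωC) = -j/(ω·C) = 0 - j0.2299 Ω
Step 3 — Series combination: Z_total = R + C = 241 - j0.2299 Ω = 241∠-0.1° Ω.
Step 4 — Power factor: PF = cos(φ) = Re(Z)/|Z| = 241/241 = 1.
Step 5 — Type: Im(Z) = -0.2299 ⇒ leading (phase φ = -0.1°).

PF = 1 (leading, φ = -0.1°)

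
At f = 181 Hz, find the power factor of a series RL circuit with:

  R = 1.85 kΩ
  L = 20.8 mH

Step 1 — Angular frequency: ω = 2π·f = 2π·181 = 1137 rad/s.
Step 2 — Component impedances:
  R: Z = R = 1850 Ω
  L: Z = jωL = j·1137·0.0208 = 0 + j23.65 Ω
Step 3 — Series combination: Z_total = R + L = 1850 + j23.65 Ω = 1850∠0.7° Ω.
Step 4 — Power factor: PF = cos(φ) = Re(Z)/|Z| = 1850/1850.2 = 0.9999.
Step 5 — Type: Im(Z) = 23.65 ⇒ lagging (phase φ = 0.7°).

PF = 0.9999 (lagging, φ = 0.7°)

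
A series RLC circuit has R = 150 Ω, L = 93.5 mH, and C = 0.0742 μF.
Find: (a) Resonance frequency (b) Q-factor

Step 1 — Resonance condition Im(Z)=0 gives ω₀ = 1/√(LC).
Step 2 — ω₀ = 1/√(0.0935·7.42e-08) = 1.201e+04 rad/s.
Step 3 — f₀ = ω₀/(2π) = 1911 Hz.
Step 4 — Series Q: Q = ω₀L/R = 1.201e+04·0.0935/150 = 7.484.

(a) f₀ = 1911 Hz  (b) Q = 7.484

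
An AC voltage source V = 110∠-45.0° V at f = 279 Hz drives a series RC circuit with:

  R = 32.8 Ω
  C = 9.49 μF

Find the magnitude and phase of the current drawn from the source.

Step 1 — Angular frequency: ω = 2π·f = 2π·279 = 1753 rad/s.
Step 2 — Component impedances:
  R: Z = R = 32.8 Ω
  C: Z = 1/(jωC) = -j/(ω·C) = 0 - j60.11 Ω
Step 3 — Series combination: Z_total = R + C = 32.8 - j60.11 Ω = 68.48∠-61.4° Ω.
Step 4 — Source phasor: V = 110∠-45.0° V = 77.78 - j77.78 V.
Step 5 — Ohm's law: I = V / Z_total = (77.78 - j77.78) / (32.8 - j60.11) = 1.541 + j0.453 A.
Step 6 — Convert to polar: |I| = 1.606 A, ∠I = 16.4°.

I = 1.606∠16.4° A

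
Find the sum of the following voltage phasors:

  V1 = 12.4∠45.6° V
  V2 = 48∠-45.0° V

Step 1 — Convert each phasor to rectangular form:
  V1 = 12.4·(cos(45.6°) + j·sin(45.6°)) = 8.676 + j8.859 V
  V2 = 48·(cos(-45.0°) + j·sin(-45.0°)) = 33.94 - j33.94 V
Step 2 — Sum components: V_total = 42.62 - j25.08 V.
Step 3 — Convert to polar: |V_total| = 49.45 V, ∠V_total = -30.5°.

V_total = 49.45∠-30.5° V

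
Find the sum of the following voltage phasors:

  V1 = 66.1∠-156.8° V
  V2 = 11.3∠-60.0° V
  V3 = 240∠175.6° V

Step 1 — Convert each phasor to rectangular form:
  V1 = 66.1·(cos(-156.8°) + j·sin(-156.8°)) = -60.75 - j26.04 V
  V2 = 11.3·(cos(-60.0°) + j·sin(-60.0°)) = 5.65 - j9.786 V
  V3 = 240·(cos(175.6°) + j·sin(175.6°)) = -239.3 + j18.41 V
Step 2 — Sum components: V_total = -294.4 - j17.41 V.
Step 3 — Convert to polar: |V_total| = 294.9 V, ∠V_total = -176.6°.

V_total = 294.9∠-176.6° V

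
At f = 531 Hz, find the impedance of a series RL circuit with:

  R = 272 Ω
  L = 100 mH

Step 1 — Angular frequency: ω = 2π·f = 2π·531 = 3336 rad/s.
Step 2 — Component impedances:
  R: Z = R = 272 Ω
  L: Z = jωL = j·3336·0.1 = 0 + j333.6 Ω
Step 3 — Series combination: Z_total = R + L = 272 + j333.6 Ω = 430.5∠50.8° Ω.

Z = 272 + j333.6 Ω = 430.5∠50.8° Ω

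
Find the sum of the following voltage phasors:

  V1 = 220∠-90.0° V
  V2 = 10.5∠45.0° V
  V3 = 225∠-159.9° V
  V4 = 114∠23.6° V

Step 1 — Convert each phasor to rectangular form:
  V1 = 220·(cos(-90.0°) + j·sin(-90.0°)) = 0 - j220 V
  V2 = 10.5·(cos(45.0°) + j·sin(45.0°)) = 7.425 + j7.425 V
  V3 = 225·(cos(-159.9°) + j·sin(-159.9°)) = -211.3 - j77.32 V
  V4 = 114·(cos(23.6°) + j·sin(23.6°)) = 104.5 + j45.64 V
Step 2 — Sum components: V_total = -99.41 - j244.3 V.
Step 3 — Convert to polar: |V_total| = 263.7 V, ∠V_total = -112.1°.

V_total = 263.7∠-112.1° V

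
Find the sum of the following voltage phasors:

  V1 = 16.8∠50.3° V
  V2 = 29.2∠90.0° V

Step 1 — Convert each phasor to rectangular form:
  V1 = 16.8·(cos(50.3°) + j·sin(50.3°)) = 10.73 + j12.93 V
  V2 = 29.2·(cos(90.0°) + j·sin(90.0°)) = 0 + j29.2 V
Step 2 — Sum components: V_total = 10.73 + j42.13 V.
Step 3 — Convert to polar: |V_total| = 43.47 V, ∠V_total = 75.7°.

V_total = 43.47∠75.7° V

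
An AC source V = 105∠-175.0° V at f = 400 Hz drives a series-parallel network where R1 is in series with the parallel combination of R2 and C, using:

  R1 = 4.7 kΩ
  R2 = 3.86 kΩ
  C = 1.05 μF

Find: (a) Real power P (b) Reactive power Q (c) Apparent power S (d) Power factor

Step 1 — Angular frequency: ω = 2π·f = 2π·400 = 2513 rad/s.
Step 2 — Component impedances:
  R1: Z = R = 4700 Ω
  R2: Z = R = 3860 Ω
  C: Z = 1/(jωC) = -j/(ω·C) = 0 - j378.9 Ω
Step 3 — Parallel branch: R2 || C = 1/(1/R2 + 1/C) = 36.85 - j375.3 Ω.
Step 4 — Series with R1: Z_total = R1 + (R2 || C) = 4737 - j375.3 Ω = 4752∠-4.5° Ω.
Step 5 — Source phasor: V = 105∠-175.0° V = -104.6 - j9.151 V.
Step 6 — Current: I = V / Z = -0.02179 - j0.003659 A = 0.0221∠-170.5° A.
Step 7 — Complex power: S = V·I* = 2.313 - j0.1833 VA.
Step 8 — Real power: P = Re(S) = 2.313 W.
Step 9 — Reactive power: Q = Im(S) = -0.1833 VAR.
Step 10 — Apparent power: |S| = 2.32 VA.
Step 11 — Power factor: PF = P/|S| = 0.9969 (leading).

(a) P = 2.313 W  (b) Q = -0.1833 VAR  (c) S = 2.32 VA  (d) PF = 0.9969 (leading)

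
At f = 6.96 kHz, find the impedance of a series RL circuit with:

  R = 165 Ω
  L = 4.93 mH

Step 1 — Angular frequency: ω = 2π·f = 2π·6960 = 4.373e+04 rad/s.
Step 2 — Component impedances:
  R: Z = R = 165 Ω
  L: Z = jωL = j·4.373e+04·0.00493 = 0 + j215.6 Ω
Step 3 — Series combination: Z_total = R + L = 165 + j215.6 Ω = 271.5∠52.6° Ω.

Z = 165 + j215.6 Ω = 271.5∠52.6° Ω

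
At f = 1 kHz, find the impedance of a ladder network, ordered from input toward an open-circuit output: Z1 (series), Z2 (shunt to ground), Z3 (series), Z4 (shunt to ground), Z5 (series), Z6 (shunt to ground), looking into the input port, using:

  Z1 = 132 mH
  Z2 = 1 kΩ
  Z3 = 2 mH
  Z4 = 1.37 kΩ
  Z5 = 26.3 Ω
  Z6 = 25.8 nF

Step 1 — Angular frequency: ω = 2π·f = 2π·1000 = 6283 rad/s.
Step 2 — Component impedances:
  Z1: Z = jωL = j·6283·0.132 = 0 + j829.4 Ω
  Z2: Z = R = 1000 Ω
  Z3: Z = jωL = j·6283·0.002 = 0 + j12.57 Ω
  Z4: Z = R = 1370 Ω
  Z5: Z = R = 26.3 Ω
  Z6: Z = 1/(jωC) = -j/(ω·C) = 0 - j6169 Ω
Step 3 — Ladder network (open output): work backward from the far end, alternating series and parallel combinations. Z_in = 572.2 + j778 Ω = 965.8∠53.7° Ω.

Z = 572.2 + j778 Ω = 965.8∠53.7° Ω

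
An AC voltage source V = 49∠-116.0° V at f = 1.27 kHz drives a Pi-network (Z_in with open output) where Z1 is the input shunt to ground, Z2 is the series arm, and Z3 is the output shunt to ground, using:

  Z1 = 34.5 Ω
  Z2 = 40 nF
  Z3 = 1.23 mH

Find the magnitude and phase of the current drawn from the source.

Step 1 — Angular frequency: ω = 2π·f = 2π·1270 = 7980 rad/s.
Step 2 — Component impedances:
  Z1: Z = R = 34.5 Ω
  Z2: Z = 1/(jωC) = -j/(ω·C) = 0 - j3133 Ω
  Z3: Z = jωL = j·7980·0.00123 = 0 + j9.815 Ω
Step 3 — With open output, the series arm Z2 and the output shunt Z3 appear in series to ground: Z2 + Z3 = 0 - j3123 Ω.
Step 4 — Parallel with input shunt Z1: Z_in = Z1 || (Z2 + Z3) = 34.5 - j0.3811 Ω = 34.5∠-0.6° Ω.
Step 5 — Source phasor: V = 49∠-116.0° V = -21.48 - j44.04 V.
Step 6 — Ohm's law: I = V / Z_total = (-21.48 - j44.04) / (34.5 - j0.3811) = -0.6085 - j1.283 A.
Step 7 — Convert to polar: |I| = 1.42 A, ∠I = -115.4°.

I = 1.42∠-115.4° A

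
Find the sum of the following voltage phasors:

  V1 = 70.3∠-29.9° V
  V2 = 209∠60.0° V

Step 1 — Convert each phasor to rectangular form:
  V1 = 70.3·(cos(-29.9°) + j·sin(-29.9°)) = 60.94 - j35.04 V
  V2 = 209·(cos(60.0°) + j·sin(60.0°)) = 104.5 + j181 V
Step 2 — Sum components: V_total = 165.4 + j146 V.
Step 3 — Convert to polar: |V_total| = 220.6 V, ∠V_total = 41.4°.

V_total = 220.6∠41.4° V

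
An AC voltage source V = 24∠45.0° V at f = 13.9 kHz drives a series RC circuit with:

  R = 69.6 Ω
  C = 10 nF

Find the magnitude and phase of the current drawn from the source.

Step 1 — Angular frequency: ω = 2π·f = 2π·1.39e+04 = 8.734e+04 rad/s.
Step 2 — Component impedances:
  R: Z = R = 69.6 Ω
  C: Z = 1/(jωC) = -j/(ω·C) = 0 - j1145 Ω
Step 3 — Series combination: Z_total = R + C = 69.6 - j1145 Ω = 1147∠-86.5° Ω.
Step 4 — Source phasor: V = 24∠45.0° V = 16.97 + j16.97 V.
Step 5 — Ohm's law: I = V / Z_total = (16.97 + j16.97) / (69.6 - j1145) = -0.01387 + j0.01566 A.
Step 6 — Convert to polar: |I| = 0.02092 A, ∠I = 131.5°.

I = 0.02092∠131.5° A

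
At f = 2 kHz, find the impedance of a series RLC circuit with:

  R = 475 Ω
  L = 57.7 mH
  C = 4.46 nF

Step 1 — Angular frequency: ω = 2π·f = 2π·2000 = 1.257e+04 rad/s.
Step 2 — Component impedances:
  R: Z = R = 475 Ω
  L: Z = jωL = j·1.257e+04·0.0577 = 0 + j725.1 Ω
  C: Z = 1/(jωC) = -j/(ω·C) = 0 - j1.784e+04 Ω
Step 3 — Series combination: Z_total = R + L + C = 475 - j1.712e+04 Ω = 1.712e+04∠-88.4° Ω.

Z = 475 - j1.712e+04 Ω = 1.712e+04∠-88.4° Ω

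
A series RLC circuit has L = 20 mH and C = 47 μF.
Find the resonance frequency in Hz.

Step 1 — Resonance condition Im(Z)=0 gives ω₀ = 1/√(LC).
Step 2 — ω₀ = 1/√(0.02·4.7e-05) = 1031 rad/s.
Step 3 — f₀ = ω₀/(2π) = 164.2 Hz.

f₀ = 164.2 Hz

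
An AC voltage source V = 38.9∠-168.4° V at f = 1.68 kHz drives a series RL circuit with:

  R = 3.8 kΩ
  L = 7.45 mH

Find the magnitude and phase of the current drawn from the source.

Step 1 — Angular frequency: ω = 2π·f = 2π·1680 = 1.056e+04 rad/s.
Step 2 — Component impedances:
  R: Z = R = 3800 Ω
  L: Z = jωL = j·1.056e+04·0.00745 = 0 + j78.64 Ω
Step 3 — Series combination: Z_total = R + L = 3800 + j78.64 Ω = 3801∠1.2° Ω.
Step 4 — Source phasor: V = 38.9∠-168.4° V = -38.11 - j7.822 V.
Step 5 — Ohm's law: I = V / Z_total = (-38.11 - j7.822) / (3800 + j78.64) = -0.01007 - j0.00185 A.
Step 6 — Convert to polar: |I| = 0.01023 A, ∠I = -169.6°.

I = 0.01023∠-169.6° A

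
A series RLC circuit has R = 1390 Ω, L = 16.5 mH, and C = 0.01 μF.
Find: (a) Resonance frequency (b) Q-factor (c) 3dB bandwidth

Step 1 — Resonance: ω₀ = 1/√(LC) = 1/√(0.0165·1e-08) = 7.785e+04 rad/s.
Step 2 — f₀ = ω₀/(2π) = 1.239e+04 Hz.
Step 3 — Series Q: Q = ω₀L/R = 7.785e+04·0.0165/1390 = 0.9241.
Step 4 — Bandwidth: Δω = ω₀/Q = 8.424e+04 rad/s; BW = Δω/(2π) = 1.341e+04 Hz.

(a) f₀ = 1.239e+04 Hz  (b) Q = 0.9241  (c) BW = 1.341e+04 Hz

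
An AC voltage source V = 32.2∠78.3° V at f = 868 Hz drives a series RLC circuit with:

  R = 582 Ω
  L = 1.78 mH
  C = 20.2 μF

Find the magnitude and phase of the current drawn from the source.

Step 1 — Angular frequency: ω = 2π·f = 2π·868 = 5454 rad/s.
Step 2 — Component impedances:
  R: Z = R = 582 Ω
  L: Z = jωL = j·5454·0.00178 = 0 + j9.708 Ω
  C: Z = 1/(jωC) = -j/(ω·C) = 0 - j9.077 Ω
Step 3 — Series combination: Z_total = R + L + C = 582 + j0.6306 Ω = 582∠0.1° Ω.
Step 4 — Source phasor: V = 32.2∠78.3° V = 6.53 + j31.53 V.
Step 5 — Ohm's law: I = V / Z_total = (6.53 + j31.53) / (582 + j0.6306) = 0.01128 + j0.05416 A.
Step 6 — Convert to polar: |I| = 0.05533 A, ∠I = 78.2°.

I = 0.05533∠78.2° A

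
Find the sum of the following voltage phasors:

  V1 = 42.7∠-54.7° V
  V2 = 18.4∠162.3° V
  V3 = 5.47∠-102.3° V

Step 1 — Convert each phasor to rectangular form:
  V1 = 42.7·(cos(-54.7°) + j·sin(-54.7°)) = 24.67 - j34.85 V
  V2 = 18.4·(cos(162.3°) + j·sin(162.3°)) = -17.53 + j5.594 V
  V3 = 5.47·(cos(-102.3°) + j·sin(-102.3°)) = -1.165 - j5.344 V
Step 2 — Sum components: V_total = 5.98 - j34.6 V.
Step 3 — Convert to polar: |V_total| = 35.11 V, ∠V_total = -80.2°.

V_total = 35.11∠-80.2° V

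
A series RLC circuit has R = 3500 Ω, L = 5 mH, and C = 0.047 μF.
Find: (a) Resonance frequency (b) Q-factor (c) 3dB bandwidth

Step 1 — Resonance: ω₀ = 1/√(LC) = 1/√(0.005·4.7e-08) = 6.523e+04 rad/s.
Step 2 — f₀ = ω₀/(2π) = 1.038e+04 Hz.
Step 3 — Series Q: Q = ω₀L/R = 6.523e+04·0.005/3500 = 0.09319.
Step 4 — Bandwidth: Δω = ω₀/Q = 7e+05 rad/s; BW = Δω/(2π) = 1.114e+05 Hz.

(a) f₀ = 1.038e+04 Hz  (b) Q = 0.09319  (c) BW = 1.114e+05 Hz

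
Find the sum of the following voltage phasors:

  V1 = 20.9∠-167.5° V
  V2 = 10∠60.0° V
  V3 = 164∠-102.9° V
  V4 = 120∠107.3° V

Step 1 — Convert each phasor to rectangular form:
  V1 = 20.9·(cos(-167.5°) + j·sin(-167.5°)) = -20.4 - j4.524 V
  V2 = 10·(cos(60.0°) + j·sin(60.0°)) = 5 + j8.66 V
  V3 = 164·(cos(-102.9°) + j·sin(-102.9°)) = -36.61 - j159.9 V
  V4 = 120·(cos(107.3°) + j·sin(107.3°)) = -35.68 + j114.6 V
Step 2 — Sum components: V_total = -87.7 - j41.15 V.
Step 3 — Convert to polar: |V_total| = 96.88 V, ∠V_total = -154.9°.

V_total = 96.88∠-154.9° V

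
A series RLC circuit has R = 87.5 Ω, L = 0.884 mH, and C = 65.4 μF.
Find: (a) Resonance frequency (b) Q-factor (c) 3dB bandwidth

Step 1 — Resonance: ω₀ = 1/√(LC) = 1/√(0.000884·6.54e-05) = 4159 rad/s.
Step 2 — f₀ = ω₀/(2π) = 661.9 Hz.
Step 3 — Series Q: Q = ω₀L/R = 4159·0.000884/87.5 = 0.04202.
Step 4 — Bandwidth: Δω = ω₀/Q = 9.898e+04 rad/s; BW = Δω/(2π) = 1.575e+04 Hz.

(a) f₀ = 661.9 Hz  (b) Q = 0.04202  (c) BW = 1.575e+04 Hz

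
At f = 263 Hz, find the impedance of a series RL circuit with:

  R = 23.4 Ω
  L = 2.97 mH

Step 1 — Angular frequency: ω = 2π·f = 2π·263 = 1652 rad/s.
Step 2 — Component impedances:
  R: Z = R = 23.4 Ω
  L: Z = jωL = j·1652·0.00297 = 0 + j4.908 Ω
Step 3 — Series combination: Z_total = R + L = 23.4 + j4.908 Ω = 23.91∠11.8° Ω.

Z = 23.4 + j4.908 Ω = 23.91∠11.8° Ω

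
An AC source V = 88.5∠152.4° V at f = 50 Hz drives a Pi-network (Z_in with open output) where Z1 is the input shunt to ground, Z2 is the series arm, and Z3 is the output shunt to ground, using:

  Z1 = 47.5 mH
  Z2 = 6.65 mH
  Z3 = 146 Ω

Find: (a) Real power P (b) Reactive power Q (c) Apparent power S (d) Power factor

Step 1 — Angular frequency: ω = 2π·f = 2π·50 = 314.2 rad/s.
Step 2 — Component impedances:
  Z1: Z = jωL = j·314.2·0.0475 = 0 + j14.92 Ω
  Z2: Z = jωL = j·314.2·0.00665 = 0 + j2.089 Ω
  Z3: Z = R = 146 Ω
Step 3 — With open output, the series arm Z2 and the output shunt Z3 appear in series to ground: Z2 + Z3 = 146 + j2.089 Ω.
Step 4 — Parallel with input shunt Z1: Z_in = Z1 || (Z2 + Z3) = 1.505 + j14.75 Ω = 14.82∠84.2° Ω.
Step 5 — Source phasor: V = 88.5∠152.4° V = -78.43 + j41 V.
Step 6 — Current: I = V / Z = 2.215 + j5.544 A = 5.97∠68.2° A.
Step 7 — Complex power: S = V·I* = 53.63 + j525.6 VA.
Step 8 — Real power: P = Re(S) = 53.63 W.
Step 9 — Reactive power: Q = Im(S) = 525.6 VAR.
Step 10 — Apparent power: |S| = 528.4 VA.
Step 11 — Power factor: PF = P/|S| = 0.1015 (lagging).

(a) P = 53.63 W  (b) Q = 525.6 VAR  (c) S = 528.4 VA  (d) PF = 0.1015 (lagging)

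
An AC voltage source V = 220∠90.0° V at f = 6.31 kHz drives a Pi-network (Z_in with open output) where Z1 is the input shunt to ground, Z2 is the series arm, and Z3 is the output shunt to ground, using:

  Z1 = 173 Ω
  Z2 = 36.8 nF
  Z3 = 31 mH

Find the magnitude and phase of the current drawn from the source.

Step 1 — Angular frequency: ω = 2π·f = 2π·6310 = 3.965e+04 rad/s.
Step 2 — Component impedances:
  Z1: Z = R = 173 Ω
  Z2: Z = 1/(jωC) = -j/(ω·C) = 0 - j685.4 Ω
  Z3: Z = jωL = j·3.965e+04·0.031 = 0 + j1229 Ω
Step 3 — With open output, the series arm Z2 and the output shunt Z3 appear in series to ground: Z2 + Z3 = 0 + j543.7 Ω.
Step 4 — Parallel with input shunt Z1: Z_in = Z1 || (Z2 + Z3) = 157.1 + j49.99 Ω = 164.9∠17.7° Ω.
Step 5 — Source phasor: V = 220∠90.0° V = 0 + j220 V.
Step 6 — Ohm's law: I = V / Z_total = (0 + j220) / (157.1 + j49.99) = 0.4047 + j1.272 A.
Step 7 — Convert to polar: |I| = 1.335 A, ∠I = 72.3°.

I = 1.335∠72.3° A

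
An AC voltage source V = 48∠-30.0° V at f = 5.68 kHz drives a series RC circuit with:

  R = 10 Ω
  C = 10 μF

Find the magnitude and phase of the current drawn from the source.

Step 1 — Angular frequency: ω = 2π·f = 2π·5680 = 3.569e+04 rad/s.
Step 2 — Component impedances:
  R: Z = R = 10 Ω
  C: Z = 1/(jωC) = -j/(ω·C) = 0 - j2.802 Ω
Step 3 — Series combination: Z_total = R + C = 10 - j2.802 Ω = 10.39∠-15.7° Ω.
Step 4 — Source phasor: V = 48∠-30.0° V = 41.57 - j24 V.
Step 5 — Ohm's law: I = V / Z_total = (41.57 - j24) / (10 - j2.802) = 4.478 - j1.145 A.
Step 6 — Convert to polar: |I| = 4.622 A, ∠I = -14.3°.

I = 4.622∠-14.3° A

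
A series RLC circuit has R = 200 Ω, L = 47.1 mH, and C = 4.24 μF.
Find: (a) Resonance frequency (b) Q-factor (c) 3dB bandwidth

Step 1 — Resonance: ω₀ = 1/√(LC) = 1/√(0.0471·4.24e-06) = 2238 rad/s.
Step 2 — f₀ = ω₀/(2π) = 356.1 Hz.
Step 3 — Series Q: Q = ω₀L/R = 2238·0.0471/200 = 0.527.
Step 4 — Bandwidth: Δω = ω₀/Q = 4246 rad/s; BW = Δω/(2π) = 675.8 Hz.

(a) f₀ = 356.1 Hz  (b) Q = 0.527  (c) BW = 675.8 Hz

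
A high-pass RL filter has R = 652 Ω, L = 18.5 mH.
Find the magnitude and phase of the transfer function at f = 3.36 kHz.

Step 1 — Angular frequency: ω = 2π·3360 = 2.111e+04 rad/s.
Step 2 — Transfer function: H(jω) = jωL/(R + jωL).
Step 3 — Numerator jωL = j·390.6; denominator R + jωL = 652 + j390.6.
Step 4 — H = 0.2641 + j0.4408.
Step 5 — Magnitude: |H| = 0.5139 (-5.8 dB); phase: φ = 59.1°.

|H| = 0.5139 (-5.8 dB), φ = 59.1°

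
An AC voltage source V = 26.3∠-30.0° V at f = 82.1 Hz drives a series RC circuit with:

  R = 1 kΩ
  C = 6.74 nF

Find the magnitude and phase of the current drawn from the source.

Step 1 — Angular frequency: ω = 2π·f = 2π·82.1 = 515.8 rad/s.
Step 2 — Component impedances:
  R: Z = R = 1000 Ω
  C: Z = 1/(jωC) = -j/(ω·C) = 0 - j2.876e+05 Ω
Step 3 — Series combination: Z_total = R + C = 1000 - j2.876e+05 Ω = 2.876e+05∠-89.8° Ω.
Step 4 — Source phasor: V = 26.3∠-30.0° V = 22.78 - j13.15 V.
Step 5 — Ohm's law: I = V / Z_total = (22.78 - j13.15) / (1000 - j2.876e+05) = 4.6e-05 + j7.903e-05 A.
Step 6 — Convert to polar: |I| = 9.144e-05 A, ∠I = 59.8°.

I = 9.144e-05∠59.8° A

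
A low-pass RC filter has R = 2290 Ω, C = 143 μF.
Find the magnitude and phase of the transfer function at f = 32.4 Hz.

Step 1 — Angular frequency: ω = 2π·32.4 = 203.6 rad/s.
Step 2 — Transfer function: H(jω) = 1/(1 + jωRC).
Step 3 — Denominator: 1 + jωRC = 1 + j·203.6·2290·0.000143 = 1 + j66.66.
Step 4 — H = 0.000225 - j0.015.
Step 5 — Magnitude: |H| = 0.015 (-36.5 dB); phase: φ = -89.1°.

|H| = 0.015 (-36.5 dB), φ = -89.1°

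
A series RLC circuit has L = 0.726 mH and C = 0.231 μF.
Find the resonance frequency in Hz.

Step 1 — Resonance condition Im(Z)=0 gives ω₀ = 1/√(LC).
Step 2 — ω₀ = 1/√(0.000726·2.31e-07) = 7.722e+04 rad/s.
Step 3 — f₀ = ω₀/(2π) = 1.229e+04 Hz.

f₀ = 1.229e+04 Hz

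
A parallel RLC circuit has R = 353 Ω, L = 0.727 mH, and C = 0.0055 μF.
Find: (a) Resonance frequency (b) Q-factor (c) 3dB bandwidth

Step 1 — Resonance: ω₀ = 1/√(LC) = 1/√(0.000727·5.5e-09) = 5.001e+05 rad/s.
Step 2 — f₀ = ω₀/(2π) = 7.959e+04 Hz.
Step 3 — Parallel Q: Q = R/(ω₀L) = 353/(5.001e+05·0.000727) = 0.9709.
Step 4 — Bandwidth: Δω = ω₀/Q = 5.151e+05 rad/s; BW = Δω/(2π) = 8.198e+04 Hz.

(a) f₀ = 7.959e+04 Hz  (b) Q = 0.9709  (c) BW = 8.198e+04 Hz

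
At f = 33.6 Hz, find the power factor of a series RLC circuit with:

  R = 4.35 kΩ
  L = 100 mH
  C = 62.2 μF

Step 1 — Angular frequency: ω = 2π·f = 2π·33.6 = 211.1 rad/s.
Step 2 — Component impedances:
  R: Z = R = 4350 Ω
  L: Z = jωL = j·211.1·0.1 = 0 + j21.11 Ω
  C: Z = 1/(jωC) = -j/(ω·C) = 0 - j76.15 Ω
Step 3 — Series combination: Z_total = R + L + C = 4350 - j55.04 Ω = 4350∠-0.7° Ω.
Step 4 — Power factor: PF = cos(φ) = Re(Z)/|Z| = 4350/4350.3 = 0.9999.
Step 5 — Type: Im(Z) = -55.04 ⇒ leading (phase φ = -0.7°).

PF = 0.9999 (leading, φ = -0.7°)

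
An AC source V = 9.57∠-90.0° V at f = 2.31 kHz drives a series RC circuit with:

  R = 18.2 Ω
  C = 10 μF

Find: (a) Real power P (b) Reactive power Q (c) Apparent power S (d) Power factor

Step 1 — Angular frequency: ω = 2π·f = 2π·2310 = 1.451e+04 rad/s.
Step 2 — Component impedances:
  R: Z = R = 18.2 Ω
  C: Z = 1/(jωC) = -j/(ω·C) = 0 - j6.89 Ω
Step 3 — Series combination: Z_total = R + C = 18.2 - j6.89 Ω = 19.46∠-20.7° Ω.
Step 4 — Source phasor: V = 9.57∠-90.0° V = 0 - j9.57 V.
Step 5 — Current: I = V / Z = 0.1741 - j0.4599 A = 0.4918∠-69.3° A.
Step 6 — Complex power: S = V·I* = 4.401 - j1.666 VA.
Step 7 — Real power: P = Re(S) = 4.401 W.
Step 8 — Reactive power: Q = Im(S) = -1.666 VAR.
Step 9 — Apparent power: |S| = 4.706 VA.
Step 10 — Power factor: PF = P/|S| = 0.9352 (leading).

(a) P = 4.401 W  (b) Q = -1.666 VAR  (c) S = 4.706 VA  (d) PF = 0.9352 (leading)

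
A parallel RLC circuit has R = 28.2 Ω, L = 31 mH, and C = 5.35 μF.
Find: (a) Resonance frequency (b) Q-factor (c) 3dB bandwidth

Step 1 — Resonance: ω₀ = 1/√(LC) = 1/√(0.031·5.35e-06) = 2456 rad/s.
Step 2 — f₀ = ω₀/(2π) = 390.8 Hz.
Step 3 — Parallel Q: Q = R/(ω₀L) = 28.2/(2456·0.031) = 0.3705.
Step 4 — Bandwidth: Δω = ω₀/Q = 6628 rad/s; BW = Δω/(2π) = 1055 Hz.

(a) f₀ = 390.8 Hz  (b) Q = 0.3705  (c) BW = 1055 Hz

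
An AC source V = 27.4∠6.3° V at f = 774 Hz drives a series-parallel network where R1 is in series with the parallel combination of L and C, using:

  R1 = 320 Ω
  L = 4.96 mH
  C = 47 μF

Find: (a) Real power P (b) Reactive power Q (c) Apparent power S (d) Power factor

Step 1 — Angular frequency: ω = 2π·f = 2π·774 = 4863 rad/s.
Step 2 — Component impedances:
  R1: Z = R = 320 Ω
  L: Z = jωL = j·4863·0.00496 = 0 + j24.12 Ω
  C: Z = 1/(jωC) = -j/(ω·C) = 0 - j4.375 Ω
Step 3 — Parallel branch: L || C = 1/(1/L + 1/C) = 0 - j5.344 Ω.
Step 4 — Series with R1: Z_total = R1 + (L || C) = 320 - j5.344 Ω = 320∠-1.0° Ω.
Step 5 — Source phasor: V = 27.4∠6.3° V = 27.23 + j3.007 V.
Step 6 — Current: I = V / Z = 0.08493 + j0.01081 A = 0.08561∠7.3° A.
Step 7 — Complex power: S = V·I* = 2.345 - j0.03917 VA.
Step 8 — Real power: P = Re(S) = 2.345 W.
Step 9 — Reactive power: Q = Im(S) = -0.03917 VAR.
Step 10 — Apparent power: |S| = 2.346 VA.
Step 11 — Power factor: PF = P/|S| = 0.9999 (leading).

(a) P = 2.345 W  (b) Q = -0.03917 VAR  (c) S = 2.346 VA  (d) PF = 0.9999 (leading)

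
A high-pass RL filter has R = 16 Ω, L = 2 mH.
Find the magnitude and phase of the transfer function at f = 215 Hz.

Step 1 — Angular frequency: ω = 2π·215 = 1351 rad/s.
Step 2 — Transfer function: H(jω) = jωL/(R + jωL).
Step 3 — Numerator jωL = j·2.702; denominator R + jωL = 16 + j2.702.
Step 4 — H = 0.02772 + j0.1642.
Step 5 — Magnitude: |H| = 0.1665 (-15.6 dB); phase: φ = 80.4°.

|H| = 0.1665 (-15.6 dB), φ = 80.4°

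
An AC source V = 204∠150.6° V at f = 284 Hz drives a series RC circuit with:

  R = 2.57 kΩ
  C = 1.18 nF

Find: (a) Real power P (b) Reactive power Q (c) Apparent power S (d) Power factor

Step 1 — Angular frequency: ω = 2π·f = 2π·284 = 1784 rad/s.
Step 2 — Component impedances:
  R: Z = R = 2570 Ω
  C: Z = 1/(jωC) = -j/(ω·C) = 0 - j4.749e+05 Ω
Step 3 — Series combination: Z_total = R + C = 2570 - j4.749e+05 Ω = 4.749e+05∠-89.7° Ω.
Step 4 — Source phasor: V = 204∠150.6° V = -177.7 + j100.1 V.
Step 5 — Current: I = V / Z = -0.0002129 - j0.0003731 A = 0.0004295∠-119.7° A.
Step 6 — Complex power: S = V·I* = 0.0004742 - j0.08762 VA.
Step 7 — Real power: P = Re(S) = 0.0004742 W.
Step 8 — Reactive power: Q = Im(S) = -0.08762 VAR.
Step 9 — Apparent power: |S| = 0.08763 VA.
Step 10 — Power factor: PF = P/|S| = 0.005411 (leading).

(a) P = 0.0004742 W  (b) Q = -0.08762 VAR  (c) S = 0.08763 VA  (d) PF = 0.005411 (leading)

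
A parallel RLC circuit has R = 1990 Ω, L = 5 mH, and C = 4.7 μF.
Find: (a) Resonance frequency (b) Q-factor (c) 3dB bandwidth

Step 1 — Resonance: ω₀ = 1/√(LC) = 1/√(0.005·4.7e-06) = 6523 rad/s.
Step 2 — f₀ = ω₀/(2π) = 1038 Hz.
Step 3 — Parallel Q: Q = R/(ω₀L) = 1990/(6523·0.005) = 61.01.
Step 4 — Bandwidth: Δω = ω₀/Q = 106.9 rad/s; BW = Δω/(2π) = 17.02 Hz.

(a) f₀ = 1038 Hz  (b) Q = 61.01  (c) BW = 17.02 Hz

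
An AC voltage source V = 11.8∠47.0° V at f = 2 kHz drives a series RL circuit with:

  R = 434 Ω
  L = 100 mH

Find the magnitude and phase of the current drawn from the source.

Step 1 — Angular frequency: ω = 2π·f = 2π·2000 = 1.257e+04 rad/s.
Step 2 — Component impedances:
  R: Z = R = 434 Ω
  L: Z = jωL = j·1.257e+04·0.1 = 0 + j1257 Ω
Step 3 — Series combination: Z_total = R + L = 434 + j1257 Ω = 1329∠70.9° Ω.
Step 4 — Source phasor: V = 11.8∠47.0° V = 8.048 + j8.63 V.
Step 5 — Ohm's law: I = V / Z_total = (8.048 + j8.63) / (434 + j1257) = 0.008112 - j0.003603 A.
Step 6 — Convert to polar: |I| = 0.008876 A, ∠I = -23.9°.

I = 0.008876∠-23.9° A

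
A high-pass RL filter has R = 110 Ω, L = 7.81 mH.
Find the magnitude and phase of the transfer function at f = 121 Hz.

Step 1 — Angular frequency: ω = 2π·121 = 760.3 rad/s.
Step 2 — Transfer function: H(jω) = jωL/(R + jωL).
Step 3 — Numerator jωL = j·5.938; denominator R + jωL = 110 + j5.938.
Step 4 — H = 0.002905 + j0.05382.
Step 5 — Magnitude: |H| = 0.0539 (-25.4 dB); phase: φ = 86.9°.

|H| = 0.0539 (-25.4 dB), φ = 86.9°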